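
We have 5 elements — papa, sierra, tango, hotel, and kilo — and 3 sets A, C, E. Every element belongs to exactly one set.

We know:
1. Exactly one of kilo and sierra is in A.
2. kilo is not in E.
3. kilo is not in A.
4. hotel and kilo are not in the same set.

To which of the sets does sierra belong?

sierra: A

From (2): kilo ∉ E.
From (3): kilo ∉ A.
(1) (exactly one): sierra ∈ A.
Only one set left: kilo ∈ C.
(4): hotel ∉ C.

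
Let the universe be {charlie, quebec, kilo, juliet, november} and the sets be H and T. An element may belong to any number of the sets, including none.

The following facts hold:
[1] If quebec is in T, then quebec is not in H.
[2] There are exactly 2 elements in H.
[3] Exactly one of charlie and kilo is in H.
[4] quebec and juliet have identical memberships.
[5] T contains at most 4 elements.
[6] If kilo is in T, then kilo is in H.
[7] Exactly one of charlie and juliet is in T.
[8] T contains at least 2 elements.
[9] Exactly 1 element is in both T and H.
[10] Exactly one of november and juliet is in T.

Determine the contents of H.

H = {kilo, november}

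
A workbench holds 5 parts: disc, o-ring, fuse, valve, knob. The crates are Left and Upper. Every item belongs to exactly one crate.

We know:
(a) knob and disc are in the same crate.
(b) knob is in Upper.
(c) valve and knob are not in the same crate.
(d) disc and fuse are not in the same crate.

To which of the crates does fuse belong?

fuse: Left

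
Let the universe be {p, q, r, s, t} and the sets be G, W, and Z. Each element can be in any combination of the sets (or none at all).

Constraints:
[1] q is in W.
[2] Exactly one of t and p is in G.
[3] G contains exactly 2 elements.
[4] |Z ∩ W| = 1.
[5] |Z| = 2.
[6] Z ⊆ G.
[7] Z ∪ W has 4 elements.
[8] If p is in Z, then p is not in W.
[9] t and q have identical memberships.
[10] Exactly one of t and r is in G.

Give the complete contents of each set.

G = {p, r}; W = {q, r, t}; Z = {p, r}

From (1): q ∈ W.
(9): t matches q: t ∈ W.
Suppose p ∉ G: no assignment then satisfies all the clues, so p ∈ G.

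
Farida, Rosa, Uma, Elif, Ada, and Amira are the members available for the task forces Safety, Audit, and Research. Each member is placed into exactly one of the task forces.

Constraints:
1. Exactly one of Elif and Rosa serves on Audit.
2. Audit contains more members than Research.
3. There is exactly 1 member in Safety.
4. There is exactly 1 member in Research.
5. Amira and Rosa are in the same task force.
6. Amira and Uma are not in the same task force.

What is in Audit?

Audit = {Ada, Amira, Farida, Rosa}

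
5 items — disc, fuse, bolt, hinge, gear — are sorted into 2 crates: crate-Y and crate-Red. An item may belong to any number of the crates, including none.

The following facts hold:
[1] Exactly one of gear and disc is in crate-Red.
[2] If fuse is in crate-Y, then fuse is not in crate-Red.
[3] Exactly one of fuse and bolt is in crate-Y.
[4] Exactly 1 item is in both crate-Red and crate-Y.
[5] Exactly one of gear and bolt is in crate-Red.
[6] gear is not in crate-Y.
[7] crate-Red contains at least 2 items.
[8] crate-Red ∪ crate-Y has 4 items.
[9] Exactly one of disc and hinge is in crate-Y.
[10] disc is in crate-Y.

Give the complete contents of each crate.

crate-Y = {disc, fuse}; crate-Red = {bolt, disc, hinge}

From (6): gear ∉ crate-Y.
From (10): disc ∈ crate-Y.
(9) (exactly one): hinge ∉ crate-Y.
Suppose disc ∉ crate-Red: no assignment then satisfies all the clues, so disc ∈ crate-Red.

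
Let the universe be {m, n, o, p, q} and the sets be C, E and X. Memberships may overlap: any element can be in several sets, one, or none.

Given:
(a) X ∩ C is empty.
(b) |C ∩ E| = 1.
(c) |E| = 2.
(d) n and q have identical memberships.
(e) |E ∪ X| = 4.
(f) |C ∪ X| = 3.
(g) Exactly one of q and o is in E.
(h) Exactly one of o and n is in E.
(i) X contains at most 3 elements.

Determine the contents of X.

X = {n, q}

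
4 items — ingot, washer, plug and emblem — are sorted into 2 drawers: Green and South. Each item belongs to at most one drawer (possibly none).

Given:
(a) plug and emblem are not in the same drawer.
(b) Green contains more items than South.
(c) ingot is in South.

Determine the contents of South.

South = {ingot}

From (c): ingot ∈ South.
Suppose washer ∈ South: no assignment then satisfies all the clues, so washer ∉ South.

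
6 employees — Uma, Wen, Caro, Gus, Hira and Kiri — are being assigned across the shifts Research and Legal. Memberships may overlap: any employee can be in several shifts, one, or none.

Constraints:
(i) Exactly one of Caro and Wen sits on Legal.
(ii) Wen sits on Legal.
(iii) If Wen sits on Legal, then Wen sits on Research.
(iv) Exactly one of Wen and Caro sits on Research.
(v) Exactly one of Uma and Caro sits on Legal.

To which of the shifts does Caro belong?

From (ii): Wen ∈ Legal.
(i) (exactly one): Caro ∉ Legal.
(iii): Wen ∈ Research.
(iv) (exactly one): Caro ∉ Research.
(v) (exactly one): Uma ∈ Legal.

Caro: none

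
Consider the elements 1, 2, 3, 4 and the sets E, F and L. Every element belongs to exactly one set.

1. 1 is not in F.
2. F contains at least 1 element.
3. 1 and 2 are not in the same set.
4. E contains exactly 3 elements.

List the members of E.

E = {1, 3, 4}

From (1): 1 ∉ F.
Suppose 1 ∉ E: no assignment then satisfies all the clues, so 1 ∈ E.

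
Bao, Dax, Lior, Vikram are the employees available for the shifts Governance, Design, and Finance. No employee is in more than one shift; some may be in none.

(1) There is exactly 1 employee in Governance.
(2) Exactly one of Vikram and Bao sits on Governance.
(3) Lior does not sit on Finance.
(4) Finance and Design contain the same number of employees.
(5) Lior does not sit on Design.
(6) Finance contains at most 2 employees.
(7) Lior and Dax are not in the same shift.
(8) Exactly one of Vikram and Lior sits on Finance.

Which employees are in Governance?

Governance = {Bao}

From (3): Lior ∉ Finance.
From (5): Lior ∉ Design.
(8) (exactly one): Vikram ∈ Finance.
(2) (exactly one): Bao ∈ Governance.
(1): Governance already has 1, so the rest are out.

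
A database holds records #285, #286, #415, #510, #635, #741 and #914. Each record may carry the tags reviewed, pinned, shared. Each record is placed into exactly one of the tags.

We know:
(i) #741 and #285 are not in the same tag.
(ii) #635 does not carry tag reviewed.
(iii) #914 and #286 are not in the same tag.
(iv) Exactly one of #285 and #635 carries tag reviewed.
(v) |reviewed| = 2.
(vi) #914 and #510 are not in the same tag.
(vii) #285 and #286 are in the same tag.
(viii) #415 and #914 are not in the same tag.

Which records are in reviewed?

From (ii): #635 ∉ reviewed.
(iv) (exactly one): #285 ∈ reviewed.
(vii): #286 matches #285: #286 ∈ reviewed.
(i): #741 ∉ reviewed.
(iii): #914 ∉ reviewed.
(v): reviewed already has 2, so the rest are out.

reviewed = {#285, #286}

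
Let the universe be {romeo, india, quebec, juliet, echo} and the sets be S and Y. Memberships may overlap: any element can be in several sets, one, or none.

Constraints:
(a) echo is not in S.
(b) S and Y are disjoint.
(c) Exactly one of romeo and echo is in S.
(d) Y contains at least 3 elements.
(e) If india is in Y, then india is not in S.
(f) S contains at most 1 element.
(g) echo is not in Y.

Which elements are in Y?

From (a): echo ∉ S.
From (g): echo ∉ Y.
(c) (exactly one): romeo ∈ S.
(f): S already has 1, so the rest are out.
(b) (disjoint): romeo ∉ Y.
(d): only 3 candidates remain for Y, so all are in.

Y = {india, juliet, quebec}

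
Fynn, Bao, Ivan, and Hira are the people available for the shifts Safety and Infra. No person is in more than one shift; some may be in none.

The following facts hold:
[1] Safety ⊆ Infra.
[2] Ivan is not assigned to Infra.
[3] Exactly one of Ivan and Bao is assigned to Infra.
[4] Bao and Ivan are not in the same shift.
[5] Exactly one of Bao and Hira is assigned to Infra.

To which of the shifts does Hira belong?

From (2): Ivan ∉ Infra.
(1) contrapositive: Ivan ∉ Safety.
(3) (exactly one): Bao ∈ Infra.
(5) (exactly one): Hira ∉ Infra.
(1) contrapositive: Hira ∉ Safety.

Hira: none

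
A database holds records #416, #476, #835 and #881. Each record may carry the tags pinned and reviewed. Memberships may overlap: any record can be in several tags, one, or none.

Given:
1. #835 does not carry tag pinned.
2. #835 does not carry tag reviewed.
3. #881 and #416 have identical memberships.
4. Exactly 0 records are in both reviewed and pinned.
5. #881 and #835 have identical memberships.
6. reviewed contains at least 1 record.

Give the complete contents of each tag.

pinned = {}; reviewed = {#476}

From (1): #835 ∉ pinned.
From (2): #835 ∉ reviewed.
(5): #881 matches #835: #881 ∉ pinned.
(5): #881 matches #835: #881 ∉ reviewed.
(3): #416 matches #881: #416 ∉ pinned.
(3): #416 matches #881: #416 ∉ reviewed.
(6): only 1 candidates remain for reviewed, so all are in.
Suppose #476 ∈ pinned: no assignment then satisfies all the clues, so #476 ∉ pinned.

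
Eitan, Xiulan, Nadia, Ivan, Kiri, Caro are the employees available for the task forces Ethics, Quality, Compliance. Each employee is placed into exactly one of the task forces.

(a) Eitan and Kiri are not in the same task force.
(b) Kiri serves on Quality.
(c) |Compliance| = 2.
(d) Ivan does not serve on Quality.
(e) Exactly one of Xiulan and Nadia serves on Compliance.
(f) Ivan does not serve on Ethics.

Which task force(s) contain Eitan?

Eitan: Ethics

From (b): Kiri ∈ Quality.
From (d): Ivan ∉ Quality.
From (f): Ivan ∉ Ethics.
(a): Eitan ∉ Quality.
Only one task force left: Ivan ∈ Compliance.
Suppose Eitan ∉ Ethics: no assignment then satisfies all the clues, so Eitan ∈ Ethics.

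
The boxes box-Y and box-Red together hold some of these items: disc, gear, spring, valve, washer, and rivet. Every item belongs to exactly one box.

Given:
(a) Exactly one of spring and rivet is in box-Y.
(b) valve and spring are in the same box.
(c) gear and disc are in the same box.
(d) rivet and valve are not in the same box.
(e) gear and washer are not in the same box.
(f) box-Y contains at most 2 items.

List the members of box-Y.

box-Y = {rivet, washer}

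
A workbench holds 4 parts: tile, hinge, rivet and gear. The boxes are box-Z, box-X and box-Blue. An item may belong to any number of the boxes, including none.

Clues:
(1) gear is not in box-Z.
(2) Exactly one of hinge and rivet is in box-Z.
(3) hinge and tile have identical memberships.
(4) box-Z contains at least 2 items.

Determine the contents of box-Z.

box-Z = {hinge, tile}

From (1): gear ∉ box-Z.
Suppose tile ∉ box-Z: no assignment then satisfies all the clues, so tile ∈ box-Z.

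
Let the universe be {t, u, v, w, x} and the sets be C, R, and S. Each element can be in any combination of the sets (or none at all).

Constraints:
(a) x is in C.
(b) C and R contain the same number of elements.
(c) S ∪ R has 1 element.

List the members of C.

C = {x}

From (a): x ∈ C.
Suppose t ∈ C: no assignment then satisfies all the clues, so t ∉ C.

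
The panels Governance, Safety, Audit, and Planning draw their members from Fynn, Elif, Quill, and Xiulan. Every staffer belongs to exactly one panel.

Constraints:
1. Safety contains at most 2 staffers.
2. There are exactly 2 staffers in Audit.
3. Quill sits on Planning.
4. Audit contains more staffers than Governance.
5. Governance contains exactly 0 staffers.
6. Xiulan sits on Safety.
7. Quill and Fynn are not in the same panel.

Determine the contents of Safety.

Safety = {Xiulan}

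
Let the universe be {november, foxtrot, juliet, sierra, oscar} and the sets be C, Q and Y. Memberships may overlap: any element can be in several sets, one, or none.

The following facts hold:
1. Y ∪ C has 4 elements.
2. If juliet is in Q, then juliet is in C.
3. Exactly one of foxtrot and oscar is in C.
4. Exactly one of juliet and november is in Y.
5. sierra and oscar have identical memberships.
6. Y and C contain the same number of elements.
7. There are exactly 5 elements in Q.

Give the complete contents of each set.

C = {juliet, oscar, sierra}; Q = {foxtrot, juliet, november, oscar, sierra}; Y = {november, oscar, sierra}

(7): only 5 candidates remain for Q, so all are in.
(2): juliet ∈ C.
Suppose november ∈ C: no assignment then satisfies all the clues, so november ∉ C.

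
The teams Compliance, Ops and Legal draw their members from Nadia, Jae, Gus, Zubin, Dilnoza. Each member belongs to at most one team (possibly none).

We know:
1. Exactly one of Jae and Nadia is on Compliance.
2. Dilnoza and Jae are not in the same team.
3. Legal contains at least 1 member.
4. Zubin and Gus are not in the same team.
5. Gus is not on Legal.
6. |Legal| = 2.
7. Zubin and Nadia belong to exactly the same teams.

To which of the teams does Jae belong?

From (5): Gus ∉ Legal.
Suppose Jae ∉ Compliance: no assignment then satisfies all the clues, so Jae ∈ Compliance.

Jae: Compliance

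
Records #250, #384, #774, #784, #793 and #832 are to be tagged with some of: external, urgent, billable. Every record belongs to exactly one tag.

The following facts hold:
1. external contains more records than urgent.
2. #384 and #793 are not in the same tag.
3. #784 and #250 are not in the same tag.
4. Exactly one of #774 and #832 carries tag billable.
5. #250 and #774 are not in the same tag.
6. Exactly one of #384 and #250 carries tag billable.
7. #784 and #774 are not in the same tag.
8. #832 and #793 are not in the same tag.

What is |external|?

2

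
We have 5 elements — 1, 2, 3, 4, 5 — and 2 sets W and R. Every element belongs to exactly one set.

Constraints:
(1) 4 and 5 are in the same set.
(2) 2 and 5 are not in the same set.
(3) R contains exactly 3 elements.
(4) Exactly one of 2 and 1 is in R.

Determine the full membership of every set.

W = {2, 3}; R = {1, 4, 5}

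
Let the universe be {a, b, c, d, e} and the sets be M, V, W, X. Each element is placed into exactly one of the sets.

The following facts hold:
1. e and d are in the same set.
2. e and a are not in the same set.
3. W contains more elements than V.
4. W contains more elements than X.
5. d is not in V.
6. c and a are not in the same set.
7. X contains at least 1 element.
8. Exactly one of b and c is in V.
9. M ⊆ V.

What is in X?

X = {a}

From (5): d ∉ V.
(1): e matches d: e ∉ V.
(9) contrapositive: d ∉ M.
(9) contrapositive: e ∉ M.
Suppose a ∉ X: no assignment then satisfies all the clues, so a ∈ X.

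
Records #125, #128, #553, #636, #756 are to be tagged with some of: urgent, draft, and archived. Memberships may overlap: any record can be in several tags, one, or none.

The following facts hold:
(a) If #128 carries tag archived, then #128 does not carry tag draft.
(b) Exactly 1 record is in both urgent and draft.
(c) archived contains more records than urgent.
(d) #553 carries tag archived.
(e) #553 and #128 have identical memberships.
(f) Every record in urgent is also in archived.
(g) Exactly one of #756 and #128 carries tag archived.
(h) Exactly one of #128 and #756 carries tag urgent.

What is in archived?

archived = {#125, #128, #553, #636}

From (d): #553 ∈ archived.
(e): #128 matches #553: #128 ∈ archived.
(g) (exactly one): #756 ∉ archived.
(a): #128 ∉ draft.
(e): #553 matches #128: #553 ∉ draft.
(f) contrapositive: #756 ∉ urgent.
(h) (exactly one): #128 ∈ urgent.
(e): #553 matches #128: #553 ∈ urgent.
Suppose #125 ∉ archived: no assignment then satisfies all the clues, so #125 ∈ archived.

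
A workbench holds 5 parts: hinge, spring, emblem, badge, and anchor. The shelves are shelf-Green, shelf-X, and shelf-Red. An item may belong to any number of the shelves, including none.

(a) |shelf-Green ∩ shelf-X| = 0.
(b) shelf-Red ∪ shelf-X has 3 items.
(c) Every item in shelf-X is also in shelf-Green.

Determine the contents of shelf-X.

shelf-X = {}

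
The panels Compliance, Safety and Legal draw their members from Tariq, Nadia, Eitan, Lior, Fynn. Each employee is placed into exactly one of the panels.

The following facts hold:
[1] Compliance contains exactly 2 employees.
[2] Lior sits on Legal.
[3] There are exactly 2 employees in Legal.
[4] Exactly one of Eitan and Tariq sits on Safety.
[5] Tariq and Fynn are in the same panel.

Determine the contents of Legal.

Legal = {Lior, Nadia}

From (2): Lior ∈ Legal.
Suppose Tariq ∈ Legal: no assignment then satisfies all the clues, so Tariq ∉ Legal.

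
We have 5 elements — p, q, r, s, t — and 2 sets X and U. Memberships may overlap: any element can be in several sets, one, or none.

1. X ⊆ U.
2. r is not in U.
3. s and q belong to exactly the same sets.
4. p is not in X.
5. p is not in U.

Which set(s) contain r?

r: none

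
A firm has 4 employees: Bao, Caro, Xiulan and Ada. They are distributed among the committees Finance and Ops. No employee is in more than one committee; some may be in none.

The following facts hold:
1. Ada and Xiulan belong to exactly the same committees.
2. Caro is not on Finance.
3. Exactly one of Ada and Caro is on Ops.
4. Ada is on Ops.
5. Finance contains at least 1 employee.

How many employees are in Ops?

From (2): Caro ∉ Finance.
From (4): Ada ∈ Ops.
(1): Xiulan matches Ada: Xiulan ∉ Finance.
(1): Xiulan matches Ada: Xiulan ∈ Ops.
(3) (exactly one): Caro ∉ Ops.
(5): only 1 candidates remain for Finance, so all are in.

2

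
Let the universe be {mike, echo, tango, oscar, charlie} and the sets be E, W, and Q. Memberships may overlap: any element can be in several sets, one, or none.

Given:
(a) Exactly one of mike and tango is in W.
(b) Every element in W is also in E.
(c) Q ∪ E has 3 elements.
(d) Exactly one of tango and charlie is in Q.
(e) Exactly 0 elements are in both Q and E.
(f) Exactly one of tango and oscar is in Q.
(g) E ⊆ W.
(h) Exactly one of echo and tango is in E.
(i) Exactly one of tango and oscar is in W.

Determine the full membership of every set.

E = {tango}; W = {tango}; Q = {charlie, oscar}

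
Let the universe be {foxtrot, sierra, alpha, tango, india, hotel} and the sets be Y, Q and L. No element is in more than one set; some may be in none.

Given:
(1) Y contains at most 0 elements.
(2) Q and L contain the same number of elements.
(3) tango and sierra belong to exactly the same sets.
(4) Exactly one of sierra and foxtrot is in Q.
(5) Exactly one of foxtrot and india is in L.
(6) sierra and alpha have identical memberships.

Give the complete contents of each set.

Y = {}; Q = {foxtrot}; L = {india}

(1): Y already has 0, so the rest are out.
Suppose foxtrot ∉ Q: no assignment then satisfies all the clues, so foxtrot ∈ Q.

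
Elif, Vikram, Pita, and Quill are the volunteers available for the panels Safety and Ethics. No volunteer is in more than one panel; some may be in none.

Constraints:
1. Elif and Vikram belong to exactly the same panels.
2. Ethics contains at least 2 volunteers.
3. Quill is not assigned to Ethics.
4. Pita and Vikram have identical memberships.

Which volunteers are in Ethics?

Ethics = {Elif, Pita, Vikram}

From (3): Quill ∉ Ethics.
Suppose Elif ∉ Ethics: no assignment then satisfies all the clues, so Elif ∈ Ethics.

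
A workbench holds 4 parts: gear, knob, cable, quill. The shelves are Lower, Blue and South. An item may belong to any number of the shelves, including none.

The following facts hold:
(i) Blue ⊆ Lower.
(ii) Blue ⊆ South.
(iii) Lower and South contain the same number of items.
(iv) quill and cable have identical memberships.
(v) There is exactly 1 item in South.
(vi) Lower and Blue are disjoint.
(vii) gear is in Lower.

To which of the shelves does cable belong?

cable: none

From (vii): gear ∈ Lower.
(vi) (disjoint): gear ∉ Blue.
Suppose cable ∈ Lower: no assignment then satisfies all the clues, so cable ∉ Lower.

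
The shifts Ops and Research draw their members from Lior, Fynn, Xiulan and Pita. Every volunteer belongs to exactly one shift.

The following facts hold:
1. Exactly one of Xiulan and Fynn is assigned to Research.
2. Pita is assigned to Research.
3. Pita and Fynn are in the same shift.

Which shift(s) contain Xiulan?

Xiulan: Ops

From (2): Pita ∈ Research.
(3): Fynn matches Pita: Fynn ∉ Ops.
(3): Fynn matches Pita: Fynn ∈ Research.
(1) (exactly one): Xiulan ∉ Research.
Only one shift left: Xiulan ∈ Ops.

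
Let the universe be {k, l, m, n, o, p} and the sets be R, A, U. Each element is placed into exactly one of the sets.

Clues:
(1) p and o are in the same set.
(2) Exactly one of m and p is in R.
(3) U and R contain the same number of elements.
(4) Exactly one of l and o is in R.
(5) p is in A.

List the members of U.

From (5): p ∈ A.
(1): o matches p: o ∉ R.
(1): o matches p: o ∈ A.
(2) (exactly one): m ∈ R.
(4) (exactly one): l ∈ R.
Suppose k ∉ U: no assignment then satisfies all the clues, so k ∈ U.

U = {k, n}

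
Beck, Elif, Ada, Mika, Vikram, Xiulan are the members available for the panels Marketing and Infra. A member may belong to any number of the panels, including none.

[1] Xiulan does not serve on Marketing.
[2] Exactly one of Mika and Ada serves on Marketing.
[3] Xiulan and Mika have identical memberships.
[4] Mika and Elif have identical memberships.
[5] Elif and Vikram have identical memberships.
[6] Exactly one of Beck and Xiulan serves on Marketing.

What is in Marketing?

Marketing = {Ada, Beck}

From (1): Xiulan ∉ Marketing.
(3): Mika matches Xiulan: Mika ∉ Marketing.
(4): Elif matches Mika: Elif ∉ Marketing.
(5): Vikram matches Elif: Vikram ∉ Marketing.
(6) (exactly one): Beck ∈ Marketing.
(2) (exactly one): Ada ∈ Marketing.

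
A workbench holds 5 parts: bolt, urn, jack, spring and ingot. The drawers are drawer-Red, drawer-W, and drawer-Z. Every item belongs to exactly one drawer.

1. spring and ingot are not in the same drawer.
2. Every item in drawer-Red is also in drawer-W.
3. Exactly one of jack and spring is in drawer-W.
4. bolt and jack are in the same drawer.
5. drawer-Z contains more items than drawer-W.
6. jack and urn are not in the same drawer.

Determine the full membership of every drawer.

drawer-Red = {}; drawer-W = {spring, urn}; drawer-Z = {bolt, ingot, jack}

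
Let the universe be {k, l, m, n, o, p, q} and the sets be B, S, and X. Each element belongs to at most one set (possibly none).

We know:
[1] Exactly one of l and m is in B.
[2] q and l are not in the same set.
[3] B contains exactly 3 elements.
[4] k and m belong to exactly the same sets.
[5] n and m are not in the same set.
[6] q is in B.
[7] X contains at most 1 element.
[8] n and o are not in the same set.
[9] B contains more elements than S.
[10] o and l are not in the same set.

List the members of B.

From (6): q ∈ B.
(2): l ∉ B.
(1) (exactly one): m ∈ B.
(4): k matches m: k ∈ B.
(5): n ∉ B.
(3): B already has 3, so the rest are out.

B = {k, m, q}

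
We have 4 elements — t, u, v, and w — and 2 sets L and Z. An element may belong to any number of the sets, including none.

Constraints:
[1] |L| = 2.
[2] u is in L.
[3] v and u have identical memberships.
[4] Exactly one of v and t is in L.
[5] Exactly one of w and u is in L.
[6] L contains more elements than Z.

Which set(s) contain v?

From (2): u ∈ L.
(3): v matches u: v ∈ L.
(4) (exactly one): t ∉ L.
(5) (exactly one): w ∉ L.
Suppose v ∈ Z: no assignment then satisfies all the clues, so v ∉ Z.

v: L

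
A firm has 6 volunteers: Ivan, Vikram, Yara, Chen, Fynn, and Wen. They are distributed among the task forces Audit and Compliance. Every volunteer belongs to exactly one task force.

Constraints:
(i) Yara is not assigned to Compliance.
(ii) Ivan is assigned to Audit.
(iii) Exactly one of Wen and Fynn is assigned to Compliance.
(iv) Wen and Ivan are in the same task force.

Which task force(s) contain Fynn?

Fynn: Compliance

From (i): Yara ∉ Compliance.
From (ii): Ivan ∈ Audit.
(iv): Wen matches Ivan: Wen ∈ Audit.
Only one task force left: Yara ∈ Audit.
(iii) (exactly one): Fynn ∈ Compliance.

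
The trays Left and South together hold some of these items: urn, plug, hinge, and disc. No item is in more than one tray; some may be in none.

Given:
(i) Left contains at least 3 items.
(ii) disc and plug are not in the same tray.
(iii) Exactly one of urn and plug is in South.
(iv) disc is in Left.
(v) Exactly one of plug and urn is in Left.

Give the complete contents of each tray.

From (iv): disc ∈ Left.
(ii): plug ∉ Left.
(v) (exactly one): urn ∈ Left.
(i): only 3 candidates remain for Left, so all are in.
(iii) (exactly one): plug ∈ South.

Left = {disc, hinge, urn}; South = {plug}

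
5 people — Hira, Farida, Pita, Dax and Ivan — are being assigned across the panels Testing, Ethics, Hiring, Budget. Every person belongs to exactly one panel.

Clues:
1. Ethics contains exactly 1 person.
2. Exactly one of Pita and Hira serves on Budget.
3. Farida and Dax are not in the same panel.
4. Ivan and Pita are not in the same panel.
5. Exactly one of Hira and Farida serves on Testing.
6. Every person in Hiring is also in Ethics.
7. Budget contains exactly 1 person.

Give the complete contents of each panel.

Testing = {Dax, Hira, Ivan}; Ethics = {Farida}; Hiring = {}; Budget = {Pita}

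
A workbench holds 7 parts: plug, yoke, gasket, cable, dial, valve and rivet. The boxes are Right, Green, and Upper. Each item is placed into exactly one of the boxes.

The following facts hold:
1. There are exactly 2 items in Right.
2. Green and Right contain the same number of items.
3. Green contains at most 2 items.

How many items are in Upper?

3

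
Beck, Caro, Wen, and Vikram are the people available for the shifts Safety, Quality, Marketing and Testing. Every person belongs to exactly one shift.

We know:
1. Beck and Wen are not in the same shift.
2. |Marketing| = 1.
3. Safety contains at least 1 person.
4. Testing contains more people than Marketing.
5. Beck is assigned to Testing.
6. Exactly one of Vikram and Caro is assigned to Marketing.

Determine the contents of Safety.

Safety = {Wen}

From (5): Beck ∈ Testing.
(1): Wen ∉ Testing.
Suppose Caro ∈ Safety: no assignment then satisfies all the clues, so Caro ∉ Safety.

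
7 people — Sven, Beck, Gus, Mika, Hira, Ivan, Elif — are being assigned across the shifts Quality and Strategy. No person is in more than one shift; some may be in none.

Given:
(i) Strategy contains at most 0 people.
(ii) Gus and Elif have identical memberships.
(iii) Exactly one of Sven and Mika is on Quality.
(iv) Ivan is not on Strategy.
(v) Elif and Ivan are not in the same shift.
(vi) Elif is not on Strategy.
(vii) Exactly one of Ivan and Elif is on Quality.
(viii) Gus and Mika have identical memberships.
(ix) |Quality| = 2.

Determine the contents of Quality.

Quality = {Ivan, Sven}

From (iv): Ivan ∉ Strategy.
From (vi): Elif ∉ Strategy.
(i): Strategy already has 0, so the rest are out.
Suppose Sven ∉ Quality: no assignment then satisfies all the clues, so Sven ∈ Quality.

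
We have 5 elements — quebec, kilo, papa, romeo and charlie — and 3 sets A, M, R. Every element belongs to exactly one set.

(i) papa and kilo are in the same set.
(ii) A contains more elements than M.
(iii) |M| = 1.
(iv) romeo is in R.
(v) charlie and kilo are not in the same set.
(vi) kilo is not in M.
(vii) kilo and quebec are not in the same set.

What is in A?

A = {kilo, papa}

From (iv): romeo ∈ R.
From (vi): kilo ∉ M.
(i): papa matches kilo: papa ∉ M.
Suppose quebec ∈ A: no assignment then satisfies all the clues, so quebec ∉ A.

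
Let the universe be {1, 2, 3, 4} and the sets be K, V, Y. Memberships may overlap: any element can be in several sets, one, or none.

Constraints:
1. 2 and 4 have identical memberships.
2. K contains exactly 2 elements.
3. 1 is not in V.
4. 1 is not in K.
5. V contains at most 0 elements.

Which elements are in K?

K = {2, 4}

From (3): 1 ∉ V.
From (4): 1 ∉ K.
(5): V already has 0, so the rest are out.
Suppose 2 ∉ K: no assignment then satisfies all the clues, so 2 ∈ K.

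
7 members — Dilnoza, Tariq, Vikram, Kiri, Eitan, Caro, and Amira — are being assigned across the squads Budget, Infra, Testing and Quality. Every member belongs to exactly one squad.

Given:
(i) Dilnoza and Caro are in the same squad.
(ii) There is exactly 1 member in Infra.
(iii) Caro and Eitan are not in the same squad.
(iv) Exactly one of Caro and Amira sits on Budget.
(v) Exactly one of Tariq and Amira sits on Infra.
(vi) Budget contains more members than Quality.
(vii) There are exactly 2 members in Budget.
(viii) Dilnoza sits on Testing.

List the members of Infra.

Infra = {Tariq}

From (viii): Dilnoza ∈ Testing.
(i): Caro matches Dilnoza: Caro ∉ Budget.
(i): Caro matches Dilnoza: Caro ∉ Infra.
(i): Caro matches Dilnoza: Caro ∈ Testing.
(iii): Eitan ∉ Testing.
(iv) (exactly one): Amira ∈ Budget.
(v) (exactly one): Tariq ∈ Infra.
(ii): Infra already has 1, so the rest are out.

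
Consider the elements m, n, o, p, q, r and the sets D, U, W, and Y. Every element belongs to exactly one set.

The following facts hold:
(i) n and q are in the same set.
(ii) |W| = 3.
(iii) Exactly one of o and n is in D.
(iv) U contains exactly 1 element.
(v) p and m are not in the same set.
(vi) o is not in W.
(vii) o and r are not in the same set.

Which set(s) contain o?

o: D

From (vi): o ∉ W.
Suppose o ∉ D: no assignment then satisfies all the clues, so o ∈ D.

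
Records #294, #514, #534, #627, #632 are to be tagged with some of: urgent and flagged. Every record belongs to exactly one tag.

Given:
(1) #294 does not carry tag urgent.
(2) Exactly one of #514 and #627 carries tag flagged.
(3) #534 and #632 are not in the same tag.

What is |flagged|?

3

From (1): #294 ∉ urgent.
Only one tag left: #294 ∈ flagged.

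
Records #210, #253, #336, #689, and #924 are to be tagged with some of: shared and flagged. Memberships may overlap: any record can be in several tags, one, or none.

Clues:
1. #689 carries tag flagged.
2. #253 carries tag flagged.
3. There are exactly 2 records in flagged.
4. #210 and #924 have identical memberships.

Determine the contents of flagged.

flagged = {#253, #689}

From (1): #689 ∈ flagged.
From (2): #253 ∈ flagged.
(3): flagged already has 2, so the rest are out.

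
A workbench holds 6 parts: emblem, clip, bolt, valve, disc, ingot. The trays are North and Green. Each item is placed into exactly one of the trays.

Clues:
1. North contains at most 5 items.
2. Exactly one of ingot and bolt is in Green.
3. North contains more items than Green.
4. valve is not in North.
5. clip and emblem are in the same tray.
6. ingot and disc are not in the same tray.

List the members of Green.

Green = {ingot, valve}

From (4): valve ∉ North.
Only one tray left: valve ∈ Green.
Suppose emblem ∈ Green: no assignment then satisfies all the clues, so emblem ∉ Green.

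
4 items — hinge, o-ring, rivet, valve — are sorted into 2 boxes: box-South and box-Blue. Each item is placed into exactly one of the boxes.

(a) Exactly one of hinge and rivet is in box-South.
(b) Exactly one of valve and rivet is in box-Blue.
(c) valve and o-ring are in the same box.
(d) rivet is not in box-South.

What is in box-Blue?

From (d): rivet ∉ box-South.
(a) (exactly one): hinge ∈ box-South.
Only one box left: rivet ∈ box-Blue.
(b) (exactly one): valve ∉ box-Blue.
(c): o-ring matches valve: o-ring ∉ box-Blue.
Only one box left: o-ring ∈ box-South.
Only one box left: valve ∈ box-South.

box-Blue = {rivet}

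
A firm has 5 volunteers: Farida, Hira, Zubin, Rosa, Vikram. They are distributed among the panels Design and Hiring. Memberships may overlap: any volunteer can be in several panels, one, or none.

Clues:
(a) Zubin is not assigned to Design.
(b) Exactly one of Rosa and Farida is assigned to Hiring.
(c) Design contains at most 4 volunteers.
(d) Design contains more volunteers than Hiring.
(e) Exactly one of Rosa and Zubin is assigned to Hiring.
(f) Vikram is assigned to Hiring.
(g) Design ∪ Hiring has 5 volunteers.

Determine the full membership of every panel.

Design = {Farida, Hira, Rosa, Vikram}; Hiring = {Farida, Vikram, Zubin}

From (a): Zubin ∉ Design.
From (f): Vikram ∈ Hiring.
Suppose Farida ∉ Design: no assignment then satisfies all the clues, so Farida ∈ Design.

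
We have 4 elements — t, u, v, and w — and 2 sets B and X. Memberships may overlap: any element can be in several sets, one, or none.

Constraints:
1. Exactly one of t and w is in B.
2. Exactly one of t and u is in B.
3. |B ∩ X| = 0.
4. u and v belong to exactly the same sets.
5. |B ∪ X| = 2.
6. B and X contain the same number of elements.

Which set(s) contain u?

u: none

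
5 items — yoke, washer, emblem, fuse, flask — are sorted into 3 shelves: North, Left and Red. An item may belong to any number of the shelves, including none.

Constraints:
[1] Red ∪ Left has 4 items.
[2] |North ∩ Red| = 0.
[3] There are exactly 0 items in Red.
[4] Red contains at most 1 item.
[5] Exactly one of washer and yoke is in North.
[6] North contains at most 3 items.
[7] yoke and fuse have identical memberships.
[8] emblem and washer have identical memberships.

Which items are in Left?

Left = {emblem, fuse, washer, yoke}

(3): Red already has 0, so the rest are out.
Suppose yoke ∉ Left: no assignment then satisfies all the clues, so yoke ∈ Left.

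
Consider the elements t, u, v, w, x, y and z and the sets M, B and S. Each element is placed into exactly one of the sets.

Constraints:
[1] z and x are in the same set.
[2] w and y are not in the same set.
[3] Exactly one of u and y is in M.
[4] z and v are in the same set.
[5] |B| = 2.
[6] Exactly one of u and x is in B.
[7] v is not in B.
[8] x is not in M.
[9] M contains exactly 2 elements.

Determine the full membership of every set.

M = {t, y}; B = {u, w}; S = {v, x, z}

From (7): v ∉ B.
From (8): x ∉ M.
(1): z matches x: z ∉ M.
(4): v matches z: v ∉ M.
(4): z matches v: z ∉ B.
Only one set left: v ∈ S.
Only one set left: z ∈ S.
(1): x matches z: x ∉ B.
(1): x matches z: x ∈ S.
(6) (exactly one): u ∈ B.
(3) (exactly one): y ∈ M.
(5): only 2 candidates remain for B, so all are in.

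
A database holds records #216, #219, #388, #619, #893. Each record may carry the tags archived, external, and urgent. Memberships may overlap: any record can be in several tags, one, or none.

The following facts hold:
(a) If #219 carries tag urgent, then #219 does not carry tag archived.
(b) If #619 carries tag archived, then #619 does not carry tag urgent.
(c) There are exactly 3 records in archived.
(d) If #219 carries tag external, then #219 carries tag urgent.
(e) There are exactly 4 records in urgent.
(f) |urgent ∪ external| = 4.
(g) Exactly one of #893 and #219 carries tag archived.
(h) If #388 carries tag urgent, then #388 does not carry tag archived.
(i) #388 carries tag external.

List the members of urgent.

urgent = {#216, #219, #388, #893}

From (i): #388 ∈ external.
Suppose #216 ∉ urgent: no assignment then satisfies all the clues, so #216 ∈ urgent.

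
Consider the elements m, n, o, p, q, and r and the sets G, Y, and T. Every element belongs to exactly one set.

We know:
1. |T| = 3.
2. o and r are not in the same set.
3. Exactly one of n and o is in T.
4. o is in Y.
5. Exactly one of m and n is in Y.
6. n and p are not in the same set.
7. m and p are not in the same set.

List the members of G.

From (4): o ∈ Y.
(2): r ∉ Y.
(3) (exactly one): n ∈ T.
(5) (exactly one): m ∈ Y.
(6): p ∉ T.
(7): p ∉ Y.
Only one set left: p ∈ G.
(1): only 3 candidates remain for T, so all are in.

G = {p}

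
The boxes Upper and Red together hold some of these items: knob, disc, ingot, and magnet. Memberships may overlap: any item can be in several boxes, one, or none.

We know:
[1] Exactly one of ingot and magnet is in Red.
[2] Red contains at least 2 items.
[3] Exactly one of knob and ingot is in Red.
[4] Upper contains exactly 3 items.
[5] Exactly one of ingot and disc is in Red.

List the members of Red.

Red = {disc, knob, magnet}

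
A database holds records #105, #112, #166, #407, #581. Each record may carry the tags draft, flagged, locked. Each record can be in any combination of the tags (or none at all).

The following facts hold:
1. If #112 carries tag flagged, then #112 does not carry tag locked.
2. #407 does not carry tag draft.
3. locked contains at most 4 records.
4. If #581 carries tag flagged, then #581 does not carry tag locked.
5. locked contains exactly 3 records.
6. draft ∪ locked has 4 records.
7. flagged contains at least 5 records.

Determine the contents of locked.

From (2): #407 ∉ draft.
(7): only 5 candidates remain for flagged, so all are in.
(1): #112 ∉ locked.
(4): #581 ∉ locked.
(5): only 3 candidates remain for locked, so all are in.

locked = {#105, #166, #407}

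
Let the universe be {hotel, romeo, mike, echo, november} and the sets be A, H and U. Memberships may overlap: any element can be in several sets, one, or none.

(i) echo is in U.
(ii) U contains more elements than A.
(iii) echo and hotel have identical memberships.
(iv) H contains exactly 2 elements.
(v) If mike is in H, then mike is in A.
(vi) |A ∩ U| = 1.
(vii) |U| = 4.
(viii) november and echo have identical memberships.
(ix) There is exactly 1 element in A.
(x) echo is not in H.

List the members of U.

U = {echo, hotel, mike, november}

From (i): echo ∈ U.
From (x): echo ∉ H.
(iii): hotel matches echo: hotel ∉ H.
(iii): hotel matches echo: hotel ∈ U.
(viii): november matches echo: november ∉ H.
(viii): november matches echo: november ∈ U.
(iv): only 2 candidates remain for H, so all are in.
(v): mike ∈ A.
(ix): A already has 1, so the rest are out.
Suppose romeo ∈ U: no assignment then satisfies all the clues, so romeo ∉ U.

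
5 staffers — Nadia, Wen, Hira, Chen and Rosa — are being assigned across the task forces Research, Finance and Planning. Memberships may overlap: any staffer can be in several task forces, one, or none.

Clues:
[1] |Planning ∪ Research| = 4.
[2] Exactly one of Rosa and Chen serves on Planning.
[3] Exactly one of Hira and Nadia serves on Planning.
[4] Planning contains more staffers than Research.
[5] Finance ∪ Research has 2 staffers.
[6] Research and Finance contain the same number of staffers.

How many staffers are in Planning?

3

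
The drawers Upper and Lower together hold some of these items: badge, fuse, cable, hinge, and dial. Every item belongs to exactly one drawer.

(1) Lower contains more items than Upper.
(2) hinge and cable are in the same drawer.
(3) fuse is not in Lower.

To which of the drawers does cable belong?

From (3): fuse ∉ Lower.
Only one drawer left: fuse ∈ Upper.
Suppose cable ∈ Upper: no assignment then satisfies all the clues, so cable ∉ Upper.

cable: Lower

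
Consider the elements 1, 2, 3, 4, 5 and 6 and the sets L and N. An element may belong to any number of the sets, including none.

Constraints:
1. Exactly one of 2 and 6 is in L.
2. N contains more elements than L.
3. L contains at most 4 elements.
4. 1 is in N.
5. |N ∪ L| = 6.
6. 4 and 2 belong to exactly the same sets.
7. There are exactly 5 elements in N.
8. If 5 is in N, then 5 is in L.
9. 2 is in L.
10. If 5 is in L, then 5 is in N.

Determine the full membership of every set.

L = {2, 3, 4, 5}; N = {1, 2, 4, 5, 6}

From (4): 1 ∈ N.
From (9): 2 ∈ L.
(1) (exactly one): 6 ∉ L.
(6): 4 matches 2: 4 ∈ L.
Suppose 1 ∈ L: no assignment then satisfies all the clues, so 1 ∉ L.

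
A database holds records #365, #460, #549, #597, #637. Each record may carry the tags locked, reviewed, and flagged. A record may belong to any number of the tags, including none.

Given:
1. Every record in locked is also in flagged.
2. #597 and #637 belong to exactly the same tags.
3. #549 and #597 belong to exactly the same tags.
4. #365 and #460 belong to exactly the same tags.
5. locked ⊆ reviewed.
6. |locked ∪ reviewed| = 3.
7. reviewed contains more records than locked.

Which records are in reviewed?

reviewed = {#549, #597, #637}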